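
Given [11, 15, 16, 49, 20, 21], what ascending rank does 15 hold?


Sort ascending: [11, 15, 16, 20, 21, 49]
Find 15 in the sorted list.
15 is at position 2 (1-indexed).
Final answer: 2


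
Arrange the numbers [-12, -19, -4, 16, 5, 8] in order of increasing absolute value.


Compute absolute values:
  |-12| = 12
  |-19| = 19
  |-4| = 4
  |16| = 16
  |5| = 5
  |8| = 8
Absolute values in increasing order: 4 < 5 < 8 < 12 < 16 < 19
Listing the original numbers in that order gives the answer.
Final answer: [-4, 5, 8, -12, 16, -19]


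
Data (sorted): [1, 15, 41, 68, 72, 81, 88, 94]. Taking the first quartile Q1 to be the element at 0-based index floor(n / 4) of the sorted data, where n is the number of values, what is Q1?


The list has n = 8 elements.
Q1 index = floor(8 / 4) = floor(2) = 2
Counting from index 0 in the sorted data, the element at index 2 is 41.
Final answer: 41


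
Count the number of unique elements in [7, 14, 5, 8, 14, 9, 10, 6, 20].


List all unique values:
Distinct values: [5, 6, 7, 8, 9, 10, 14, 20]
Count = 8
Final answer: 8


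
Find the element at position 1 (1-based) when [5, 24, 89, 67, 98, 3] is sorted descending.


Sort descending: [98, 89, 67, 24, 5, 3]
The 1st element (1-indexed) is at index 0.
Value = 98
Final answer: 98


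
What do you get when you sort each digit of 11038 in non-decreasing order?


The number 11038 has digits: 1, 1, 0, 3, 8
Sorted: 0, 1, 1, 3, 8
Joining the sorted digits gives the result.
Final answer: 01138


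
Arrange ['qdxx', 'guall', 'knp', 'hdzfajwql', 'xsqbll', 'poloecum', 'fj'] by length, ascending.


Compute lengths:
  'qdxx' has length 4
  'guall' has length 5
  'knp' has length 3
  'hdzfajwql' has length 9
  'xsqbll' has length 6
  'poloecum' has length 8
  'fj' has length 2
Lengths in increasing order: 2 < 3 < 4 < 5 < 6 < 8 < 9
Listing the words in that order gives the answer.
Final answer: ['fj', 'knp', 'qdxx', 'guall', 'xsqbll', 'poloecum', 'hdzfajwql']


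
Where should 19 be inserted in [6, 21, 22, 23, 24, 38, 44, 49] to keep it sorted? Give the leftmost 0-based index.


List is sorted: [6, 21, 22, 23, 24, 38, 44, 49]
We need the leftmost position where 19 can be inserted, i.e. the first index whose element is >= 19 (or the end of the list if none is).
Binary search with low=0, high=8 (0-based indices):
  low=0, high=8, mid=4: a[4]=24 >= 19, so high = 4
  low=0, high=4, mid=2: a[2]=22 >= 19, so high = 2
  low=0, high=2, mid=1: a[1]=21 >= 19, so high = 1
  low=0, high=1, mid=0: a[0]=6 < 19, so low = 1
Now low = high = 1, so the insertion index is 1.
Final answer: 1


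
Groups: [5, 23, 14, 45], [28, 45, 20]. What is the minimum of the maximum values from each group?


Find max of each group:
  Group 1: [5, 23, 14, 45] -> max = 45
  Group 2: [28, 45, 20] -> max = 45
Maxes: [45, 45]
Minimum of maxes = 45
Final answer: 45


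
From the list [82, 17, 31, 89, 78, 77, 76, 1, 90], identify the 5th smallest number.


Sort ascending: [1, 17, 31, 76, 77, 78, 82, 89, 90]
The 5th element (1-indexed) is at index 4.
Value = 77
Final answer: 77


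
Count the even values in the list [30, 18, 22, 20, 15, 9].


Check each element:
  30 is even
  18 is even
  22 is even
  20 is even
  15 is odd
  9 is odd
Evens: [30, 18, 22, 20]
Count of evens = 4
Final answer: 4


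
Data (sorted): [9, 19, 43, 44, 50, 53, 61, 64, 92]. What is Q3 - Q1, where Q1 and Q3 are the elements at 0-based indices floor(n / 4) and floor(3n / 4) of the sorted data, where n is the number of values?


The data has n = 9 elements.
Q1 index = floor(9 / 4) = floor(2.25) = 2; Q3 index = floor(3 * 9 / 4) = floor(6.75) = 6
Q1 = element at index 2 = 43
Q3 = element at index 6 = 61
IQR = 61 - 43 = 18
Final answer: 18


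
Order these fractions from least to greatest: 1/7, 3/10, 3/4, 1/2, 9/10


Convert to decimal for comparison:
  1/7 = 0.1429
  3/10 = 0.3
  3/4 = 0.75
  1/2 = 0.5
  9/10 = 0.9
Decimals in increasing order: 0.1429 < 0.3 < 0.5 < 0.75 < 0.9
Writing each back as its fraction gives the sorted order.
Final answer: 1/7, 3/10, 1/2, 3/4, 9/10


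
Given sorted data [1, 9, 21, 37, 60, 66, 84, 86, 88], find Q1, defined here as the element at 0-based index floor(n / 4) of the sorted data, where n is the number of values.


The list has n = 9 elements.
Q1 index = floor(9 / 4) = floor(2.25) = 2
Counting from index 0 in the sorted data, the element at index 2 is 21.
Final answer: 21


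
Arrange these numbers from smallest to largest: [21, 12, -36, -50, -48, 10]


Original list: [21, 12, -36, -50, -48, 10]
Repeatedly take the smallest remaining element:
  Remaining [21, 12, -36, -50, -48, 10] -> smallest is -50
  Remaining [21, 12, -36, -48, 10] -> smallest is -48
  Remaining [21, 12, -36, 10] -> smallest is -36
  Remaining [21, 12, 10] -> smallest is 10
  Remaining [21, 12] -> smallest is 12
  Remaining [21] -> smallest is 21
Collecting the picks in order gives the sorted list.
Final answer: [-50, -48, -36, 10, 12, 21]


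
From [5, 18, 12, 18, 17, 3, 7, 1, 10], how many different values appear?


List all unique values:
Distinct values: [1, 3, 5, 7, 10, 12, 17, 18]
Count = 8
Final answer: 8


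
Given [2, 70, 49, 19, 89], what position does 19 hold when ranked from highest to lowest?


Sort descending: [89, 70, 49, 19, 2]
Find 19 in the sorted list.
19 is at position 4.
Final answer: 4


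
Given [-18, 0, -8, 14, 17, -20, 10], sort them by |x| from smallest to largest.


Compute absolute values:
  |-18| = 18
  |0| = 0
  |-8| = 8
  |14| = 14
  |17| = 17
  |-20| = 20
  |10| = 10
Absolute values in increasing order: 0 < 8 < 10 < 14 < 17 < 18 < 20
Listing the original numbers in that order gives the answer.
Final answer: [0, -8, 10, 14, 17, -18, -20]


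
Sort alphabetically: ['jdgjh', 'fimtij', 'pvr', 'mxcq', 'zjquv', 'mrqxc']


Compare strings character by character (the first differing letter decides):
  'fimtij' < 'jdgjh' since 'f' < 'j' at position 1
  'jdgjh' < 'mrqxc' since 'j' < 'm' at position 1
  'mrqxc' < 'mxcq' since 'r' < 'x' at position 2
  'mxcq' < 'pvr' since 'm' < 'p' at position 1
  'pvr' < 'zjquv' since 'p' < 'z' at position 1
Chaining these comparisons gives the alphabetical order.
Final answer: ['fimtij', 'jdgjh', 'mrqxc', 'mxcq', 'pvr', 'zjquv']


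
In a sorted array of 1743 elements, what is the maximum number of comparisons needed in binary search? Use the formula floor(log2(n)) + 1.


Binary search halves the search space each step.
Maximum comparisons = floor(log2(1743)) + 1
log2(1743) = 10.7674
floor(log2(1743)) = 10, so 10 + 1 = 11
Final answer: 11


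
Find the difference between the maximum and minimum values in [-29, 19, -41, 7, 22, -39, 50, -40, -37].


Maximum value: 50
Minimum value: -41
Range = 50 - (-41) = 91
Final answer: 91


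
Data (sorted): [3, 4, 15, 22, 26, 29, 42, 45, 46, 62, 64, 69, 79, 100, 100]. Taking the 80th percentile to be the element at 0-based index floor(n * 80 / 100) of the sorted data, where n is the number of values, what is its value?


The dataset has n = 15 elements.
Index = floor(15 * 80 / 100) = floor(1200 / 100) = floor(12) = 12
Counting from index 0 in the sorted data, the element at index 12 is 79.
Final answer: 79


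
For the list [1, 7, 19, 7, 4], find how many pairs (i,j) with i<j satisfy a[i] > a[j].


For each element, count the later elements that are smaller than it:
  1 (index 0): smaller elements after it = [] -> 0
  7 (index 1): smaller elements after it = [4] -> 1
  19 (index 2): smaller elements after it = [7, 4] -> 2
  7 (index 3): smaller elements after it = [4] -> 1
Total inversions = 0 + 1 + 2 + 1 = 4
Final answer: 4


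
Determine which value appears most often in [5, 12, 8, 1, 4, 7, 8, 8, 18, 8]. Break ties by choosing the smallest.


Count the frequency of each value:
  1 appears 1 time(s)
  4 appears 1 time(s)
  5 appears 1 time(s)
  7 appears 1 time(s)
  8 appears 4 time(s)
  12 appears 1 time(s)
  18 appears 1 time(s)
Maximum frequency is 4.
Only 8 reaches that frequency, so it is the mode.
Final answer: 8


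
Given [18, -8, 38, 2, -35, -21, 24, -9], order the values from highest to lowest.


Original list: [18, -8, 38, 2, -35, -21, 24, -9]
Repeatedly take the largest remaining element:
  Remaining [18, -8, 38, 2, -35, -21, 24, -9] -> largest is 38
  Remaining [18, -8, 2, -35, -21, 24, -9] -> largest is 24
  Remaining [18, -8, 2, -35, -21, -9] -> largest is 18
  Remaining [-8, 2, -35, -21, -9] -> largest is 2
  Remaining [-8, -35, -21, -9] -> largest is -8
  Remaining [-35, -21, -9] -> largest is -9
  Remaining [-35, -21] -> largest is -21
  Remaining [-35] -> largest is -35
Collecting the picks in order gives the descending list.
Final answer: [38, 24, 18, 2, -8, -9, -21, -35]


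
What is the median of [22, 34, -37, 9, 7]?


First, sort the list: [-37, 7, 9, 22, 34]
The list has 5 elements (odd count).
The middle index is 2 (0-based), and the element there is 9.
Final answer: 9


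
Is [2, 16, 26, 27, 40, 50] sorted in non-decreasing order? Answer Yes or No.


Check consecutive pairs:
  2 <= 16? True
  16 <= 26? True
  26 <= 27? True
  27 <= 40? True
  40 <= 50? True
Every consecutive pair is in order, so the list is non-decreasing.
Final answer: Yes


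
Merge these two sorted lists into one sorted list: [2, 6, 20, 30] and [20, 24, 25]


List A: [2, 6, 20, 30]
List B: [20, 24, 25]
Repeatedly compare the front elements and take the smaller:
  2 vs 20 -> take 2
  6 vs 20 -> take 6
  20 vs 20 -> take 20
  30 vs 20 -> take 20
  30 vs 24 -> take 24
  30 vs 25 -> take 25
  B is exhausted; append the rest of A: [30]
Final answer: [2, 6, 20, 20, 24, 25, 30]


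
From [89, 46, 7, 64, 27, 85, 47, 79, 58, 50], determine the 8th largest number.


Sort descending: [89, 85, 79, 64, 58, 50, 47, 46, 27, 7]
The 8th element (1-indexed) is at index 7.
Value = 46
Final answer: 46


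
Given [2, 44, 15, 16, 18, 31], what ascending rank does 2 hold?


Sort ascending: [2, 15, 16, 18, 31, 44]
Find 2 in the sorted list.
2 is at position 1 (1-indexed).
Final answer: 1


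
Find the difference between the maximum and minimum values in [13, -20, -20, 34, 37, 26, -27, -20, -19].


Maximum value: 37
Minimum value: -27
Range = 37 - (-27) = 64
Final answer: 64


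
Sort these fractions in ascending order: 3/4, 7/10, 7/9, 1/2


Convert to decimal for comparison:
  3/4 = 0.75
  7/10 = 0.7
  7/9 = 0.7778
  1/2 = 0.5
Decimals in increasing order: 0.5 < 0.7 < 0.75 < 0.7778
Writing each back as its fraction gives the sorted order.
Final answer: 1/2, 7/10, 3/4, 7/9


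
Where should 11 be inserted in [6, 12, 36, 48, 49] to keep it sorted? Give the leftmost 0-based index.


List is sorted: [6, 12, 36, 48, 49]
We need the leftmost position where 11 can be inserted, i.e. the first index whose element is >= 11 (or the end of the list if none is).
Binary search with low=0, high=5 (0-based indices):
  low=0, high=5, mid=2: a[2]=36 >= 11, so high = 2
  low=0, high=2, mid=1: a[1]=12 >= 11, so high = 1
  low=0, high=1, mid=0: a[0]=6 < 11, so low = 1
Now low = high = 1, so the insertion index is 1.
Final answer: 1


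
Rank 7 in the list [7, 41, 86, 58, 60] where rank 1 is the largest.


Sort descending: [86, 60, 58, 41, 7]
Find 7 in the sorted list.
7 is at position 5.
Final answer: 5


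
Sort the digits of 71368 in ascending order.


The number 71368 has digits: 7, 1, 3, 6, 8
Sorted: 1, 3, 6, 7, 8
Joining the sorted digits gives the result.
Final answer: 13678


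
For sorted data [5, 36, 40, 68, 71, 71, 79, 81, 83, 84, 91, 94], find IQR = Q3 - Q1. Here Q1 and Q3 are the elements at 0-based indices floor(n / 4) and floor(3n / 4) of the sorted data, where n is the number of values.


The data has n = 12 elements.
Q1 index = floor(12 / 4) = floor(3) = 3; Q3 index = floor(3 * 12 / 4) = floor(9) = 9
Q1 = element at index 3 = 68
Q3 = element at index 9 = 84
IQR = 84 - 68 = 16
Final answer: 16


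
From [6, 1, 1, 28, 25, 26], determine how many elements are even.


Check each element:
  6 is even
  1 is odd
  1 is odd
  28 is even
  25 is odd
  26 is even
Evens: [6, 28, 26]
Count of evens = 3
Final answer: 3


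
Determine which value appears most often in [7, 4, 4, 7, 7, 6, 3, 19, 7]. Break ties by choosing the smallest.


Count the frequency of each value:
  3 appears 1 time(s)
  4 appears 2 time(s)
  6 appears 1 time(s)
  7 appears 4 time(s)
  19 appears 1 time(s)
Maximum frequency is 4.
Only 7 reaches that frequency, so it is the mode.
Final answer: 7


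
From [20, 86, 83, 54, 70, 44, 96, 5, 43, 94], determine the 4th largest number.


Sort descending: [96, 94, 86, 83, 70, 54, 44, 43, 20, 5]
The 4th element (1-indexed) is at index 3.
Value = 83
Final answer: 83


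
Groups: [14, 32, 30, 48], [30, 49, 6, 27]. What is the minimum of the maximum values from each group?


Find max of each group:
  Group 1: [14, 32, 30, 48] -> max = 48
  Group 2: [30, 49, 6, 27] -> max = 49
Maxes: [48, 49]
Minimum of maxes = 48
Final answer: 48


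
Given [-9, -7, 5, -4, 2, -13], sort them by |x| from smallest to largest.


Compute absolute values:
  |-9| = 9
  |-7| = 7
  |5| = 5
  |-4| = 4
  |2| = 2
  |-13| = 13
Absolute values in increasing order: 2 < 4 < 5 < 7 < 9 < 13
Listing the original numbers in that order gives the answer.
Final answer: [2, -4, 5, -7, -9, -13]


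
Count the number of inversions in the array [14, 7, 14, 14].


For each element, count the later elements that are smaller than it:
  14 (index 0): smaller elements after it = [7] -> 1
  7 (index 1): smaller elements after it = [] -> 0
  14 (index 2): smaller elements after it = [] -> 0
Total inversions = 1 + 0 + 0 = 1
Final answer: 1


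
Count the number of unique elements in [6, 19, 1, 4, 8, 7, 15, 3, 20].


List all unique values:
Distinct values: [1, 3, 4, 6, 7, 8, 15, 19, 20]
Count = 9
Final answer: 9


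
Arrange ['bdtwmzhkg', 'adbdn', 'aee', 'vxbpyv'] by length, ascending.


Compute lengths:
  'bdtwmzhkg' has length 9
  'adbdn' has length 5
  'aee' has length 3
  'vxbpyv' has length 6
Lengths in increasing order: 3 < 5 < 6 < 9
Listing the words in that order gives the answer.
Final answer: ['aee', 'adbdn', 'vxbpyv', 'bdtwmzhkg']


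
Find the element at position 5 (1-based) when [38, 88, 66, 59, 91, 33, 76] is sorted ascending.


Sort ascending: [33, 38, 59, 66, 76, 88, 91]
The 5th element (1-indexed) is at index 4.
Value = 76
Final answer: 76


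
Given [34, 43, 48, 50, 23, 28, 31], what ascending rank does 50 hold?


Sort ascending: [23, 28, 31, 34, 43, 48, 50]
Find 50 in the sorted list.
50 is at position 7 (1-indexed).
Final answer: 7


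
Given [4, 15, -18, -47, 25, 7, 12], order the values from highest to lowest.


Original list: [4, 15, -18, -47, 25, 7, 12]
Repeatedly take the largest remaining element:
  Remaining [4, 15, -18, -47, 25, 7, 12] -> largest is 25
  Remaining [4, 15, -18, -47, 7, 12] -> largest is 15
  Remaining [4, -18, -47, 7, 12] -> largest is 12
  Remaining [4, -18, -47, 7] -> largest is 7
  Remaining [4, -18, -47] -> largest is 4
  Remaining [-18, -47] -> largest is -18
  Remaining [-47] -> largest is -47
Collecting the picks in order gives the descending list.
Final answer: [25, 15, 12, 7, 4, -18, -47]


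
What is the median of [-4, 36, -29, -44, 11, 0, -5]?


First, sort the list: [-44, -29, -5, -4, 0, 11, 36]
The list has 7 elements (odd count).
The middle index is 3 (0-based), and the element there is -4.
Final answer: -4


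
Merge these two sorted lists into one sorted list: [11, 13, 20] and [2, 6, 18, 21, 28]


List A: [11, 13, 20]
List B: [2, 6, 18, 21, 28]
Repeatedly compare the front elements and take the smaller:
  11 vs 2 -> take 2
  11 vs 6 -> take 6
  11 vs 18 -> take 11
  13 vs 18 -> take 13
  20 vs 18 -> take 18
  20 vs 21 -> take 20
  A is exhausted; append the rest of B: [21, 28]
Final answer: [2, 6, 11, 13, 18, 20, 21, 28]


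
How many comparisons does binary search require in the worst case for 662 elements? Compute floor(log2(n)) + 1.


Binary search halves the search space each step.
Maximum comparisons = floor(log2(662)) + 1
log2(662) = 9.3707
floor(log2(662)) = 9, so 9 + 1 = 10
Final answer: 10


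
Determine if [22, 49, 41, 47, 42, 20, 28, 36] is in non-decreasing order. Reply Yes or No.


Check consecutive pairs:
  22 <= 49? True
  49 <= 41? False
  41 <= 47? True
  47 <= 42? False
  42 <= 20? False
  20 <= 28? True
  28 <= 36? True
3 consecutive pair(s) are out of order, so the list is not sorted.
Final answer: No


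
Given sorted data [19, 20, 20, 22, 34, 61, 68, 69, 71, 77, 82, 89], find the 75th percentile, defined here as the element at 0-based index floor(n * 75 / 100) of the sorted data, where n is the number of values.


The dataset has n = 12 elements.
Index = floor(12 * 75 / 100) = floor(900 / 100) = floor(9) = 9
Counting from index 0 in the sorted data, the element at index 9 is 77.
Final answer: 77


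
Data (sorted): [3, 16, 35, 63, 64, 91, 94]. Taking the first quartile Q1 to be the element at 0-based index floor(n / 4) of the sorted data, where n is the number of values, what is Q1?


The list has n = 7 elements.
Q1 index = floor(7 / 4) = floor(1.75) = 1
Counting from index 0 in the sorted data, the element at index 1 is 16.
Final answer: 16


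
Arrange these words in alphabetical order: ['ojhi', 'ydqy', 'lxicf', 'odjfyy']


Compare strings character by character (the first differing letter decides):
  'lxicf' < 'odjfyy' since 'l' < 'o' at position 1
  'odjfyy' < 'ojhi' since 'd' < 'j' at position 2
  'ojhi' < 'ydqy' since 'o' < 'y' at position 1
Chaining these comparisons gives the alphabetical order.
Final answer: ['lxicf', 'odjfyy', 'ojhi', 'ydqy']


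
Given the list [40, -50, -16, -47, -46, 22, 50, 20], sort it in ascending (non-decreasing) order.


Original list: [40, -50, -16, -47, -46, 22, 50, 20]
Repeatedly take the smallest remaining element:
  Remaining [40, -50, -16, -47, -46, 22, 50, 20] -> smallest is -50
  Remaining [40, -16, -47, -46, 22, 50, 20] -> smallest is -47
  Remaining [40, -16, -46, 22, 50, 20] -> smallest is -46
  Remaining [40, -16, 22, 50, 20] -> smallest is -16
  Remaining [40, 22, 50, 20] -> smallest is 20
  Remaining [40, 22, 50] -> smallest is 22
  Remaining [40, 50] -> smallest is 40
  Remaining [50] -> smallest is 50
Collecting the picks in order gives the sorted list.
Final answer: [-50, -47, -46, -16, 20, 22, 40, 50]


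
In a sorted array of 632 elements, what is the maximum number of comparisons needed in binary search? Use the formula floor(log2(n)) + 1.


Binary search halves the search space each step.
Maximum comparisons = floor(log2(632)) + 1
log2(632) = 9.3038
floor(log2(632)) = 9, so 9 + 1 = 10
Final answer: 10


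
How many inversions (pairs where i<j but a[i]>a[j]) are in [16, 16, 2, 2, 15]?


For each element, count the later elements that are smaller than it:
  16 (index 0): smaller elements after it = [2, 2, 15] -> 3
  16 (index 1): smaller elements after it = [2, 2, 15] -> 3
  2 (index 2): smaller elements after it = [] -> 0
  2 (index 3): smaller elements after it = [] -> 0
Total inversions = 3 + 3 + 0 + 0 = 6
Final answer: 6


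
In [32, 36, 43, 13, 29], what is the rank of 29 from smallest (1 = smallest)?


Sort ascending: [13, 29, 32, 36, 43]
Find 29 in the sorted list.
29 is at position 2 (1-indexed).
Final answer: 2


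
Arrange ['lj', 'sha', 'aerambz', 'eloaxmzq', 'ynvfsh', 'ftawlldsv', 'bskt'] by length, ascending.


Compute lengths:
  'lj' has length 2
  'sha' has length 3
  'aerambz' has length 7
  'eloaxmzq' has length 8
  'ynvfsh' has length 6
  'ftawlldsv' has length 9
  'bskt' has length 4
Lengths in increasing order: 2 < 3 < 4 < 6 < 7 < 8 < 9
Listing the words in that order gives the answer.
Final answer: ['lj', 'sha', 'bskt', 'ynvfsh', 'aerambz', 'eloaxmzq', 'ftawlldsv']


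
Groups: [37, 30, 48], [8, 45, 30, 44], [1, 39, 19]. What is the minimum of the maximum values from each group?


Find max of each group:
  Group 1: [37, 30, 48] -> max = 48
  Group 2: [8, 45, 30, 44] -> max = 45
  Group 3: [1, 39, 19] -> max = 39
Maxes: [48, 45, 39]
Minimum of maxes = 39
Final answer: 39


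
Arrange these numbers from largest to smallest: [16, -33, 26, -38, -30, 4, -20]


Original list: [16, -33, 26, -38, -30, 4, -20]
Repeatedly take the largest remaining element:
  Remaining [16, -33, 26, -38, -30, 4, -20] -> largest is 26
  Remaining [16, -33, -38, -30, 4, -20] -> largest is 16
  Remaining [-33, -38, -30, 4, -20] -> largest is 4
  Remaining [-33, -38, -30, -20] -> largest is -20
  Remaining [-33, -38, -30] -> largest is -30
  Remaining [-33, -38] -> largest is -33
  Remaining [-38] -> largest is -38
Collecting the picks in order gives the descending list.
Final answer: [26, 16, 4, -20, -30, -33, -38]


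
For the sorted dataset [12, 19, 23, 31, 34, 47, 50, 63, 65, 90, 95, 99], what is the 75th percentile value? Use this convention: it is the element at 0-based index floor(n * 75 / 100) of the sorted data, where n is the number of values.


The dataset has n = 12 elements.
Index = floor(12 * 75 / 100) = floor(900 / 100) = floor(9) = 9
Counting from index 0 in the sorted data, the element at index 9 is 90.
Final answer: 90


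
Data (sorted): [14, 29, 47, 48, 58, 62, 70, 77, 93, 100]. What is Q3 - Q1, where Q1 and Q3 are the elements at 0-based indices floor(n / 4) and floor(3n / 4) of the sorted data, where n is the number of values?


The data has n = 10 elements.
Q1 index = floor(10 / 4) = floor(2.5) = 2; Q3 index = floor(3 * 10 / 4) = floor(7.5) = 7
Q1 = element at index 2 = 47
Q3 = element at index 7 = 77
IQR = 77 - 47 = 30
Final answer: 30


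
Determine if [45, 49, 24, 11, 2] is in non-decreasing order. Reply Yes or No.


Check consecutive pairs:
  45 <= 49? True
  49 <= 24? False
  24 <= 11? False
  11 <= 2? False
3 consecutive pair(s) are out of order, so the list is not sorted.
Final answer: No


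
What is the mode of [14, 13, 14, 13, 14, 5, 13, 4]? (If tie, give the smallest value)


Count the frequency of each value:
  4 appears 1 time(s)
  5 appears 1 time(s)
  13 appears 3 time(s)
  14 appears 3 time(s)
Maximum frequency is 3.
Values reaching that frequency: [13, 14]; the smallest is 13.
Final answer: 13


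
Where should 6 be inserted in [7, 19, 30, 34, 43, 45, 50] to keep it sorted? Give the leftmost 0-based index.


List is sorted: [7, 19, 30, 34, 43, 45, 50]
We need the leftmost position where 6 can be inserted, i.e. the first index whose element is >= 6 (or the end of the list if none is).
Binary search with low=0, high=7 (0-based indices):
  low=0, high=7, mid=3: a[3]=34 >= 6, so high = 3
  low=0, high=3, mid=1: a[1]=19 >= 6, so high = 1
  low=0, high=1, mid=0: a[0]=7 >= 6, so high = 0
Now low = high = 0, so the insertion index is 0.
Final answer: 0


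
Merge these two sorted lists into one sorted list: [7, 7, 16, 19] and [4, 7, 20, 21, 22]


List A: [7, 7, 16, 19]
List B: [4, 7, 20, 21, 22]
Repeatedly compare the front elements and take the smaller:
  7 vs 4 -> take 4
  7 vs 7 -> take 7
  7 vs 7 -> take 7
  16 vs 7 -> take 7
  16 vs 20 -> take 16
  19 vs 20 -> take 19
  A is exhausted; append the rest of B: [20, 21, 22]
Final answer: [4, 7, 7, 7, 16, 19, 20, 21, 22]


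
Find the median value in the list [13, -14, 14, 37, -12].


First, sort the list: [-14, -12, 13, 14, 37]
The list has 5 elements (odd count).
The middle index is 2 (0-based), and the element there is 13.
Final answer: 13


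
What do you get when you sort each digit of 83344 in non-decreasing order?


The number 83344 has digits: 8, 3, 3, 4, 4
Sorted: 3, 3, 4, 4, 8
Joining the sorted digits gives the result.
Final answer: 33448


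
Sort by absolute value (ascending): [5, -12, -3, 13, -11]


Compute absolute values:
  |5| = 5
  |-12| = 12
  |-3| = 3
  |13| = 13
  |-11| = 11
Absolute values in increasing order: 3 < 5 < 11 < 12 < 13
Listing the original numbers in that order gives the answer.
Final answer: [-3, 5, -11, -12, 13]


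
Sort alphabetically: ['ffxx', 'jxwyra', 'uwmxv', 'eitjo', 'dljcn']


Compare strings character by character (the first differing letter decides):
  'dljcn' < 'eitjo' since 'd' < 'e' at position 1
  'eitjo' < 'ffxx' since 'e' < 'f' at position 1
  'ffxx' < 'jxwyra' since 'f' < 'j' at position 1
  'jxwyra' < 'uwmxv' since 'j' < 'u' at position 1
Chaining these comparisons gives the alphabetical order.
Final answer: ['dljcn', 'eitjo', 'ffxx', 'jxwyra', 'uwmxv']


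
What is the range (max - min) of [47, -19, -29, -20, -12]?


Maximum value: 47
Minimum value: -29
Range = 47 - (-29) = 76
Final answer: 76


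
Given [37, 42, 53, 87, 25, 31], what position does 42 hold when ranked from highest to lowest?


Sort descending: [87, 53, 42, 37, 31, 25]
Find 42 in the sorted list.
42 is at position 3.
Final answer: 3


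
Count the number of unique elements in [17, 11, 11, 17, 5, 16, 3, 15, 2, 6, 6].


List all unique values:
Distinct values: [2, 3, 5, 6, 11, 15, 16, 17]
Count = 8
Final answer: 8


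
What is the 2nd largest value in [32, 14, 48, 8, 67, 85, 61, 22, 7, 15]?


Sort descending: [85, 67, 61, 48, 32, 22, 15, 14, 8, 7]
The 2nd element (1-indexed) is at index 1.
Value = 67
Final answer: 67


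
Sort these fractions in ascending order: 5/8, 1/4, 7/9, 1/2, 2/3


Convert to decimal for comparison:
  5/8 = 0.625
  1/4 = 0.25
  7/9 = 0.7778
  1/2 = 0.5
  2/3 = 0.6667
Decimals in increasing order: 0.25 < 0.5 < 0.625 < 0.6667 < 0.7778
Writing each back as its fraction gives the sorted order.
Final answer: 1/4, 1/2, 5/8, 2/3, 7/9


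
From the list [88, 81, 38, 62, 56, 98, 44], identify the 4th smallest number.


Sort ascending: [38, 44, 56, 62, 81, 88, 98]
The 4th element (1-indexed) is at index 3.
Value = 62
Final answer: 62


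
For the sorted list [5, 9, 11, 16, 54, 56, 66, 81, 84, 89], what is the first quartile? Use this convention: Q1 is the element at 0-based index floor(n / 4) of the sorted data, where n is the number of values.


The list has n = 10 elements.
Q1 index = floor(10 / 4) = floor(2.5) = 2
Counting from index 0 in the sorted data, the element at index 2 is 11.
Final answer: 11


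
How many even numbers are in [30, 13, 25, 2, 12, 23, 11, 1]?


Check each element:
  30 is even
  13 is odd
  25 is odd
  2 is even
  12 is even
  23 is odd
  11 is odd
  1 is odd
Evens: [30, 2, 12]
Count of evens = 3
Final answer: 3


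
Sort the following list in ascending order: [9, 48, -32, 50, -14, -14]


Original list: [9, 48, -32, 50, -14, -14]
Repeatedly take the smallest remaining element:
  Remaining [9, 48, -32, 50, -14, -14] -> smallest is -32
  Remaining [9, 48, 50, -14, -14] -> smallest is -14
  Remaining [9, 48, 50, -14] -> smallest is -14
  Remaining [9, 48, 50] -> smallest is 9
  Remaining [48, 50] -> smallest is 48
  Remaining [50] -> smallest is 50
Collecting the picks in order gives the sorted list.
Final answer: [-32, -14, -14, 9, 48, 50]


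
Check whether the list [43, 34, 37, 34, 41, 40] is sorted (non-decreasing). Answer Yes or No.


Check consecutive pairs:
  43 <= 34? False
  34 <= 37? True
  37 <= 34? False
  34 <= 41? True
  41 <= 40? False
3 consecutive pair(s) are out of order, so the list is not sorted.
Final answer: No


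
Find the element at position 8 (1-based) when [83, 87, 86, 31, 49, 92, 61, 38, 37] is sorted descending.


Sort descending: [92, 87, 86, 83, 61, 49, 38, 37, 31]
The 8th element (1-indexed) is at index 7.
Value = 37
Final answer: 37


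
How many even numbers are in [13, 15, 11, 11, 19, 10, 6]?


Check each element:
  13 is odd
  15 is odd
  11 is odd
  11 is odd
  19 is odd
  10 is even
  6 is even
Evens: [10, 6]
Count of evens = 2
Final answer: 2


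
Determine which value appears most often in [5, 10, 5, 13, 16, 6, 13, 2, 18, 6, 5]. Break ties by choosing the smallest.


Count the frequency of each value:
  2 appears 1 time(s)
  5 appears 3 time(s)
  6 appears 2 time(s)
  10 appears 1 time(s)
  13 appears 2 time(s)
  16 appears 1 time(s)
  18 appears 1 time(s)
Maximum frequency is 3.
Only 5 reaches that frequency, so it is the mode.
Final answer: 5


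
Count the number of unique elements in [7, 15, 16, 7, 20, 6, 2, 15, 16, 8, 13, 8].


List all unique values:
Distinct values: [2, 6, 7, 8, 13, 15, 16, 20]
Count = 8
Final answer: 8


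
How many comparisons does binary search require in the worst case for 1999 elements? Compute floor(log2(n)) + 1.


Binary search halves the search space each step.
Maximum comparisons = floor(log2(1999)) + 1
log2(1999) = 10.9651
floor(log2(1999)) = 10, so 10 + 1 = 11
Final answer: 11


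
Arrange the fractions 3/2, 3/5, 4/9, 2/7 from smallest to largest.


Convert to decimal for comparison:
  3/2 = 1.5
  3/5 = 0.6
  4/9 = 0.4444
  2/7 = 0.2857
Decimals in increasing order: 0.2857 < 0.4444 < 0.6 < 1.5
Writing each back as its fraction gives the sorted order.
Final answer: 2/7, 4/9, 3/5, 3/2


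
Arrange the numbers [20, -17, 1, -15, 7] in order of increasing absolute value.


Compute absolute values:
  |20| = 20
  |-17| = 17
  |1| = 1
  |-15| = 15
  |7| = 7
Absolute values in increasing order: 1 < 7 < 15 < 17 < 20
Listing the original numbers in that order gives the answer.
Final answer: [1, 7, -15, -17, 20]


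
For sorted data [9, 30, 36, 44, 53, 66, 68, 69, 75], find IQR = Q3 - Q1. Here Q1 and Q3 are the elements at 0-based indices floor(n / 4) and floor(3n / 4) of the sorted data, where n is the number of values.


The data has n = 9 elements.
Q1 index = floor(9 / 4) = floor(2.25) = 2; Q3 index = floor(3 * 9 / 4) = floor(6.75) = 6
Q1 = element at index 2 = 36
Q3 = element at index 6 = 68
IQR = 68 - 36 = 32
Final answer: 32


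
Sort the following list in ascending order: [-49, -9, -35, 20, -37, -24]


Original list: [-49, -9, -35, 20, -37, -24]
Repeatedly take the smallest remaining element:
  Remaining [-49, -9, -35, 20, -37, -24] -> smallest is -49
  Remaining [-9, -35, 20, -37, -24] -> smallest is -37
  Remaining [-9, -35, 20, -24] -> smallest is -35
  Remaining [-9, 20, -24] -> smallest is -24
  Remaining [-9, 20] -> smallest is -9
  Remaining [20] -> smallest is 20
Collecting the picks in order gives the sorted list.
Final answer: [-49, -37, -35, -24, -9, 20]


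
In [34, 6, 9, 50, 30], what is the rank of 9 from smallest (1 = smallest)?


Sort ascending: [6, 9, 30, 34, 50]
Find 9 in the sorted list.
9 is at position 2 (1-indexed).
Final answer: 2


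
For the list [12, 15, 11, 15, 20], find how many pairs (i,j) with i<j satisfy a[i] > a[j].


For each element, count the later elements that are smaller than it:
  12 (index 0): smaller elements after it = [11] -> 1
  15 (index 1): smaller elements after it = [11] -> 1
  11 (index 2): smaller elements after it = [] -> 0
  15 (index 3): smaller elements after it = [] -> 0
Total inversions = 1 + 1 + 0 + 0 = 2
Final answer: 2


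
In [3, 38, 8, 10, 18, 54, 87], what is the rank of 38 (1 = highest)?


Sort descending: [87, 54, 38, 18, 10, 8, 3]
Find 38 in the sorted list.
38 is at position 3.
Final answer: 3


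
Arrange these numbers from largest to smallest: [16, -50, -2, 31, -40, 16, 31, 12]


Original list: [16, -50, -2, 31, -40, 16, 31, 12]
Repeatedly take the largest remaining element:
  Remaining [16, -50, -2, 31, -40, 16, 31, 12] -> largest is 31
  Remaining [16, -50, -2, -40, 16, 31, 12] -> largest is 31
  Remaining [16, -50, -2, -40, 16, 12] -> largest is 16
  Remaining [-50, -2, -40, 16, 12] -> largest is 16
  Remaining [-50, -2, -40, 12] -> largest is 12
  Remaining [-50, -2, -40] -> largest is -2
  Remaining [-50, -40] -> largest is -40
  Remaining [-50] -> largest is -50
Collecting the picks in order gives the descending list.
Final answer: [31, 31, 16, 16, 12, -2, -40, -50]


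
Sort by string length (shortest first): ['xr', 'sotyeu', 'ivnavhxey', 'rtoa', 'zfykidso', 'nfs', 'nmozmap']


Compute lengths:
  'xr' has length 2
  'sotyeu' has length 6
  'ivnavhxey' has length 9
  'rtoa' has length 4
  'zfykidso' has length 8
  'nfs' has length 3
  'nmozmap' has length 7
Lengths in increasing order: 2 < 3 < 4 < 6 < 7 < 8 < 9
Listing the words in that order gives the answer.
Final answer: ['xr', 'nfs', 'rtoa', 'sotyeu', 'nmozmap', 'zfykidso', 'ivnavhxey']


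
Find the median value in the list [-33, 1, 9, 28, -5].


First, sort the list: [-33, -5, 1, 9, 28]
The list has 5 elements (odd count).
The middle index is 2 (0-based), and the element there is 1.
Final answer: 1


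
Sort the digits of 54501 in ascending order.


The number 54501 has digits: 5, 4, 5, 0, 1
Sorted: 0, 1, 4, 5, 5
Joining the sorted digits gives the result.
Final answer: 01455


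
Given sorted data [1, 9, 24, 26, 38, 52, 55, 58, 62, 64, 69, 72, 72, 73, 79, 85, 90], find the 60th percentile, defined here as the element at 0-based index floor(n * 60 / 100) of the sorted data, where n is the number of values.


The dataset has n = 17 elements.
Index = floor(17 * 60 / 100) = floor(1020 / 100) = floor(10.2) = 10
Counting from index 0 in the sorted data, the element at index 10 is 69.
Final answer: 69


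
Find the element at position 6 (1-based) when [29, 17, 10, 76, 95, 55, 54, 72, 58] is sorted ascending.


Sort ascending: [10, 17, 29, 54, 55, 58, 72, 76, 95]
The 6th element (1-indexed) is at index 5.
Value = 58
Final answer: 58


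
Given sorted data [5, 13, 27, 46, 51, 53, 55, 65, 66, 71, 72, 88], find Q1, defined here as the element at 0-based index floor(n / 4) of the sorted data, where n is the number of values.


The list has n = 12 elements.
Q1 index = floor(12 / 4) = floor(3) = 3
Counting from index 0 in the sorted data, the element at index 3 is 46.
Final answer: 46


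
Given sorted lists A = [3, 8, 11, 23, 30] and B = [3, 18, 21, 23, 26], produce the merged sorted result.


List A: [3, 8, 11, 23, 30]
List B: [3, 18, 21, 23, 26]
Repeatedly compare the front elements and take the smaller:
  3 vs 3 -> take 3
  8 vs 3 -> take 3
  8 vs 18 -> take 8
  11 vs 18 -> take 11
  23 vs 18 -> take 18
  23 vs 21 -> take 21
  23 vs 23 -> take 23
  30 vs 23 -> take 23
  30 vs 26 -> take 26
  B is exhausted; append the rest of A: [30]
Final answer: [3, 3, 8, 11, 18, 21, 23, 23, 26, 30]


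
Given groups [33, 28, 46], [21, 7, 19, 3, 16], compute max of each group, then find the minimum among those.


Find max of each group:
  Group 1: [33, 28, 46] -> max = 46
  Group 2: [21, 7, 19, 3, 16] -> max = 21
Maxes: [46, 21]
Minimum of maxes = 21
Final answer: 21


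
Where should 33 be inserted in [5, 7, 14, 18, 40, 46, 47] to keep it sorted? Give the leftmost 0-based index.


List is sorted: [5, 7, 14, 18, 40, 46, 47]
We need the leftmost position where 33 can be inserted, i.e. the first index whose element is >= 33 (or the end of the list if none is).
Binary search with low=0, high=7 (0-based indices):
  low=0, high=7, mid=3: a[3]=18 < 33, so low = 4
  low=4, high=7, mid=5: a[5]=46 >= 33, so high = 5
  low=4, high=5, mid=4: a[4]=40 >= 33, so high = 4
Now low = high = 4, so the insertion index is 4.
Final answer: 4


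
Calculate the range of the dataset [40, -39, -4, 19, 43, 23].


Maximum value: 43
Minimum value: -39
Range = 43 - (-39) = 82
Final answer: 82


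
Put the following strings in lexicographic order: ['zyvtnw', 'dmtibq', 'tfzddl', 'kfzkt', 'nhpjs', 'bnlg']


Compare strings character by character (the first differing letter decides):
  'bnlg' < 'dmtibq' since 'b' < 'd' at position 1
  'dmtibq' < 'kfzkt' since 'd' < 'k' at position 1
  'kfzkt' < 'nhpjs' since 'k' < 'n' at position 1
  'nhpjs' < 'tfzddl' since 'n' < 't' at position 1
  'tfzddl' < 'zyvtnw' since 't' < 'z' at position 1
Chaining these comparisons gives the alphabetical order.
Final answer: ['bnlg', 'dmtibq', 'kfzkt', 'nhpjs', 'tfzddl', 'zyvtnw']


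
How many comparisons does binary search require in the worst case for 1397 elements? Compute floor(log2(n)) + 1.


Binary search halves the search space each step.
Maximum comparisons = floor(log2(1397)) + 1
log2(1397) = 10.4481
floor(log2(1397)) = 10, so 10 + 1 = 11
Final answer: 11


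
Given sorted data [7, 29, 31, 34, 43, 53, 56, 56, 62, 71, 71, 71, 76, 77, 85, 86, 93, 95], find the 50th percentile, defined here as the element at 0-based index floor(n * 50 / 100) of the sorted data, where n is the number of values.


The dataset has n = 18 elements.
Index = floor(18 * 50 / 100) = floor(900 / 100) = floor(9) = 9
Counting from index 0 in the sorted data, the element at index 9 is 71.
Final answer: 71


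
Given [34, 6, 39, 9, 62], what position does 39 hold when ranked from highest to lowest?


Sort descending: [62, 39, 34, 9, 6]
Find 39 in the sorted list.
39 is at position 2.
Final answer: 2


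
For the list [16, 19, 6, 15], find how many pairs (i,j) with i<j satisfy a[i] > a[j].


For each element, count the later elements that are smaller than it:
  16 (index 0): smaller elements after it = [6, 15] -> 2
  19 (index 1): smaller elements after it = [6, 15] -> 2
  6 (index 2): smaller elements after it = [] -> 0
Total inversions = 2 + 2 + 0 = 4
Final answer: 4


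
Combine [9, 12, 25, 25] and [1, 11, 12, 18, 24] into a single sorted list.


List A: [9, 12, 25, 25]
List B: [1, 11, 12, 18, 24]
Repeatedly compare the front elements and take the smaller:
  9 vs 1 -> take 1
  9 vs 11 -> take 9
  12 vs 11 -> take 11
  12 vs 12 -> take 12
  25 vs 12 -> take 12
  25 vs 18 -> take 18
  25 vs 24 -> take 24
  B is exhausted; append the rest of A: [25, 25]
Final answer: [1, 9, 11, 12, 12, 18, 24, 25, 25]


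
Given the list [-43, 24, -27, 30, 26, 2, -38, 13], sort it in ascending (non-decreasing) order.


Original list: [-43, 24, -27, 30, 26, 2, -38, 13]
Repeatedly take the smallest remaining element:
  Remaining [-43, 24, -27, 30, 26, 2, -38, 13] -> smallest is -43
  Remaining [24, -27, 30, 26, 2, -38, 13] -> smallest is -38
  Remaining [24, -27, 30, 26, 2, 13] -> smallest is -27
  Remaining [24, 30, 26, 2, 13] -> smallest is 2
  Remaining [24, 30, 26, 13] -> smallest is 13
  Remaining [24, 30, 26] -> smallest is 24
  Remaining [30, 26] -> smallest is 26
  Remaining [30] -> smallest is 30
Collecting the picks in order gives the sorted list.
Final answer: [-43, -38, -27, 2, 13, 24, 26, 30]


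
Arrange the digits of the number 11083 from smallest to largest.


The number 11083 has digits: 1, 1, 0, 8, 3
Sorted: 0, 1, 1, 3, 8
Joining the sorted digits gives the result.
Final answer: 01138


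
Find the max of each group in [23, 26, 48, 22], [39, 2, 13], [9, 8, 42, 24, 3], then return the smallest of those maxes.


Find max of each group:
  Group 1: [23, 26, 48, 22] -> max = 48
  Group 2: [39, 2, 13] -> max = 39
  Group 3: [9, 8, 42, 24, 3] -> max = 42
Maxes: [48, 39, 42]
Minimum of maxes = 39
Final answer: 39


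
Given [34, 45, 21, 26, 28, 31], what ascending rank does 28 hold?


Sort ascending: [21, 26, 28, 31, 34, 45]
Find 28 in the sorted list.
28 is at position 3 (1-indexed).
Final answer: 3


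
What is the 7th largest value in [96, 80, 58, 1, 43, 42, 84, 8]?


Sort descending: [96, 84, 80, 58, 43, 42, 8, 1]
The 7th element (1-indexed) is at index 6.
Value = 8
Final answer: 8


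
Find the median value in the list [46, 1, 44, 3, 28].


First, sort the list: [1, 3, 28, 44, 46]
The list has 5 elements (odd count).
The middle index is 2 (0-based), and the element there is 28.
Final answer: 28


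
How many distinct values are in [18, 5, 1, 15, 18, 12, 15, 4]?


List all unique values:
Distinct values: [1, 4, 5, 12, 15, 18]
Count = 6
Final answer: 6


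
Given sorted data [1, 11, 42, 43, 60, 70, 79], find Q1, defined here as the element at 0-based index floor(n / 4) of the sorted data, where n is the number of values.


The list has n = 7 elements.
Q1 index = floor(7 / 4) = floor(1.75) = 1
Counting from index 0 in the sorted data, the element at index 1 is 11.
Final answer: 11


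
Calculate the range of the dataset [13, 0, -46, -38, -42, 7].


Maximum value: 13
Minimum value: -46
Range = 13 - (-46) = 59
Final answer: 59
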